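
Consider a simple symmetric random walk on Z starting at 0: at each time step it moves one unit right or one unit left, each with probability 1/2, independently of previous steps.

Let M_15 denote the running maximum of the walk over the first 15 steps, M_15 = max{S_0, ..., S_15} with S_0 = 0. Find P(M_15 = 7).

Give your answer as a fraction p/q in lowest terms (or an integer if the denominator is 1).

Let M_15 = max(S_0,...,S_15). Use the reflection principle: for j ≥ 1, #{paths with M_15 ≥ j} = #{S_15 ≥ j} + #{S_15 ≥ j+1}.
By reflection, #{M_15 ≥ 7} = #{S_15 ≥ 7} + #{S_15 ≥ 8} = 1941 + 576 = 2517.
#{M_15 ≥ 8} = #{S_15 ≥ 8} + #{S_15 ≥ 9} = 576 + 576 = 1152.
#{M_15 = 7} = 2517 - 1152 = 1365.
P(M_15 = 7) = 1365/32768 = 1365/32768

Answer: 1365/32768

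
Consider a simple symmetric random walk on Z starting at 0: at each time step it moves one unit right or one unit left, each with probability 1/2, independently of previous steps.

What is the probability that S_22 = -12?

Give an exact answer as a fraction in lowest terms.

To reach position -12 after 22 steps: need 5 steps of +1 and 17 of -1.
Favorable paths: C(22,5) = 26334
Total paths: 2^22 = 4194304
P = 26334/4194304 = 13167/2097152

Answer: 13167/2097152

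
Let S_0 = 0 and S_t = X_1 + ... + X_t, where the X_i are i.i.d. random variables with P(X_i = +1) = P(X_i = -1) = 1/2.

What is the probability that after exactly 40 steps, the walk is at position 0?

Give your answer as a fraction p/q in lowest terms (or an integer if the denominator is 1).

To return to 0 after 40 steps: need exactly 20 steps of +1 and 20 of -1.
Favorable paths: C(40,20) = 137846528820
Total paths: 2^40 = 1099511627776
P = 137846528820/1099511627776 = 34461632205/274877906944

Answer: 34461632205/274877906944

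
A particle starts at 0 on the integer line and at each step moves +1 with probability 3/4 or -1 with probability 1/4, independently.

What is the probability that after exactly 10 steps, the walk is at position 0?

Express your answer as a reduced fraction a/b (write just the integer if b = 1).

Answer: 15309/262144

Derivation:
To be at 0 after 10 steps: need exactly 5 steps of +1 and 5 of -1.
Number of such sequences: C(10,5) = 252
Each has probability (3/4)^5 · (1/4)^5 = 243/1048576
P = 252 · 243/1048576 = 15309/262144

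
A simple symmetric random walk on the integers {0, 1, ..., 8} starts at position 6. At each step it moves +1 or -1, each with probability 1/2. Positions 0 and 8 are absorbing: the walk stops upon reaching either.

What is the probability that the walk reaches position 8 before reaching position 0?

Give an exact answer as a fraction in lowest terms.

Symmetric walk (p = 1/2): the harmonic-function argument gives P(hit 8 before 0 | start at 6) = a/N.
P = 6/8 = 3/4

Answer: 3/4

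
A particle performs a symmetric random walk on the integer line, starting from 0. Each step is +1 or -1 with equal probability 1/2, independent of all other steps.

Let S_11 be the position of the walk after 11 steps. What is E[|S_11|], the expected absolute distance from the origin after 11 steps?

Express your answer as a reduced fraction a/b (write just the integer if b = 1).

Answer: 693/256

Derivation:
S_11 takes values m ≡ 1 (mod 2) with |m| ≤ 11; P(S_11=m) = C(11,(11+m)/2)/2^11.
Total paths: 2^11 = 2048
Distribution: P(S=-11)=1/2048, P(S=-9)=11/2048, P(S=-7)=55/2048, P(S=-5)=165/2048, P(S=-3)=330/2048, P(S=-1)=462/2048, P(S=1)=462/2048, P(S=3)=330/2048, P(S=5)=165/2048, P(S=7)=55/2048, P(S=9)=11/2048, P(S=11)=1/2048
E[|S_11|] = Σ_m |m|·P(S_11=m) = 5544/2048 = 693/256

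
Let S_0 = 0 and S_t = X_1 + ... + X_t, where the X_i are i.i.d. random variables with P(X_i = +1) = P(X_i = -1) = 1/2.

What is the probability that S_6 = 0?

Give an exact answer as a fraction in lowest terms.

To return to 0 after 6 steps: need exactly 3 steps of +1 and 3 of -1.
Favorable paths: C(6,3) = 20
Total paths: 2^6 = 64
P = 20/64 = 5/16

Answer: 5/16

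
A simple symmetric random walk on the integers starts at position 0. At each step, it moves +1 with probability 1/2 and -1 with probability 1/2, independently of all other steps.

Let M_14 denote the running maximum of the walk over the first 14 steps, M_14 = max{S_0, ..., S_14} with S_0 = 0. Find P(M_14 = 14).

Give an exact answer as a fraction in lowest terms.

Answer: 1/16384

Derivation:
Let M_14 = max(S_0,...,S_14). Use the reflection principle: for j ≥ 1, #{paths with M_14 ≥ j} = #{S_14 ≥ j} + #{S_14 ≥ j+1}.
By reflection, #{M_14 ≥ 14} = #{S_14 ≥ 14} + #{S_14 ≥ 15} = 1 + 0 = 1.
#{M_14 ≥ 15} = #{S_14 ≥ 15} + #{S_14 ≥ 16} = 0 + 0 = 0.
#{M_14 = 14} = 1 - 0 = 1.
P(M_14 = 14) = 1/16384 = 1/16384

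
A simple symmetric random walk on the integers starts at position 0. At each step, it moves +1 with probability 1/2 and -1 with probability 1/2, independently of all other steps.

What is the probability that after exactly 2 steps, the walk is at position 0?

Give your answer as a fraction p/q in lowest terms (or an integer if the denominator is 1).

Answer: 1/2

Derivation:
To return to 0 after 2 steps: need exactly 1 step of +1 and 1 of -1.
Favorable paths: C(2,1) = 2
Total paths: 2^2 = 4
P = 2/4 = 1/2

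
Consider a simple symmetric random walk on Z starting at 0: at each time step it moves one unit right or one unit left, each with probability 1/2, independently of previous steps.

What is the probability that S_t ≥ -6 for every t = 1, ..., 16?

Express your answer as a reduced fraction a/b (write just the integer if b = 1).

Answer: 30251/32768

Derivation:
Let f(t,s) = #length-t paths at position s with S_1..S_t all ≥ -6.
f(t,s) = f(t-1,s-1) + f(t-1,s+1) for s ≥ -6; f(t,s) = 0 for s < -6.
t=0: f(0,0)=1
t=1: f(1,-1)=1 f(1,1)=1
t=2: f(2,-2)=1 f(2,0)=2 f(2,2)=1
t=3: f(3,-3)=1 f(3,-1)=3 f(3,1)=3 f(3,3)=1
t=4: f(4,-4)=1 f(4,-2)=4 f(4,0)=6 f(4,2)=4 f(4,4)=1
t=5: f(5,-5)=1 f(5,-3)=5 f(5,-1)=10 f(5,1)=10 f(5,3)=5 f(5,5)=1
t=6: f(6,-6)=1 f(6,-4)=6 f(6,-2)=15 f(6,0)=20 f(6,2)=15 f(6,4)=6 f(6,6)=1
t=7: f(7,-5)=7 f(7,-3)=21 f(7,-1)=35 f(7,1)=35 f(7,3)=21 f(7,5)=7 f(7,7)=1
t=8: f(8,-6)=7 f(8,-4)=28 f(8,-2)=56 f(8,0)=70 f(8,2)=56 f(8,4)=28 f(8,6)=8 f(8,8)=1
t=9: f(9,-5)=35 f(9,-3)=84 f(9,-1)=126 f(9,1)=126 f(9,3)=84 f(9,5)=36 f(9,7)=9 f(9,9)=1
t=10: f(10,-6)=35 f(10,-4)=119 f(10,-2)=210 f(10,0)=252 f(10,2)=210 f(10,4)=120 f(10,6)=45 f(10,8)=10 f(10,10)=1
t=11: f(11,-5)=154 f(11,-3)=329 f(11,-1)=462 f(11,1)=462 f(11,3)=330 f(11,5)=165 f(11,7)=55 f(11,9)=11 f(11,11)=1
t=12: f(12,-6)=154 f(12,-4)=483 f(12,-2)=791 f(12,0)=924 f(12,2)=792 f(12,4)=495 f(12,6)=220 f(12,8)=66 f(12,10)=12 f(12,12)=1
t=13: f(13,-5)=637 f(13,-3)=1274 f(13,-1)=1715 f(13,1)=1716 f(13,3)=1287 f(13,5)=715 f(13,7)=286 f(13,9)=78 f(13,11)=13 f(13,13)=1
t=14: f(14,-6)=637 f(14,-4)=1911 f(14,-2)=2989 f(14,0)=3431 f(14,2)=3003 f(14,4)=2002 f(14,6)=1001 f(14,8)=364 f(14,10)=91 f(14,12)=14 f(14,14)=1
t=15: f(15,-5)=2548 f(15,-3)=4900 f(15,-1)=6420 f(15,1)=6434 f(15,3)=5005 f(15,5)=3003 f(15,7)=1365 f(15,9)=455 f(15,11)=105 f(15,13)=15 f(15,15)=1
t=16: f(16,-6)=2548 f(16,-4)=7448 f(16,-2)=11320 f(16,0)=12854 f(16,2)=11439 f(16,4)=8008 f(16,6)=4368 f(16,8)=1820 f(16,10)=560 f(16,12)=120 f(16,14)=16 f(16,16)=1
Σ_s f(16,s) = 60502
P = 60502/65536 = 30251/32768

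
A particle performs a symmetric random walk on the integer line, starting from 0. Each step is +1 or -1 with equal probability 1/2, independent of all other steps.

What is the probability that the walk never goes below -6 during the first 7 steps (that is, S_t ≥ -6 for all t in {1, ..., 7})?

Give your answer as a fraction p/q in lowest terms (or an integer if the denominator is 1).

Answer: 127/128

Derivation:
Let f(t,s) = #length-t paths at position s with S_1..S_t all ≥ -6.
f(t,s) = f(t-1,s-1) + f(t-1,s+1) for s ≥ -6; f(t,s) = 0 for s < -6.
t=0: f(0,0)=1
t=1: f(1,-1)=1 f(1,1)=1
t=2: f(2,-2)=1 f(2,0)=2 f(2,2)=1
t=3: f(3,-3)=1 f(3,-1)=3 f(3,1)=3 f(3,3)=1
t=4: f(4,-4)=1 f(4,-2)=4 f(4,0)=6 f(4,2)=4 f(4,4)=1
t=5: f(5,-5)=1 f(5,-3)=5 f(5,-1)=10 f(5,1)=10 f(5,3)=5 f(5,5)=1
t=6: f(6,-6)=1 f(6,-4)=6 f(6,-2)=15 f(6,0)=20 f(6,2)=15 f(6,4)=6 f(6,6)=1
t=7: f(7,-5)=7 f(7,-3)=21 f(7,-1)=35 f(7,1)=35 f(7,3)=21 f(7,5)=7 f(7,7)=1
Σ_s f(7,s) = 127
P = 127/128 = 127/128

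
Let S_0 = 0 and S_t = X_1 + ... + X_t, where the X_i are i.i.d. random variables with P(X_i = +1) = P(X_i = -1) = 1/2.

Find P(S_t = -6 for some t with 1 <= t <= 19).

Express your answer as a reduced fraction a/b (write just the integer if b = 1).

Count via complement. Let g(t,s) = #length-t paths at position s with S_1..S_t all ≠ -6.
g(t,s) = g(t-1,s-1) + g(t-1,s+1) for s ≠ -6; g(t,-6) = 0.
t=0: g(0,0)=1
t=1: g(1,-1)=1 g(1,1)=1
t=2: g(2,-2)=1 g(2,0)=2 g(2,2)=1
t=3: g(3,-3)=1 g(3,-1)=3 g(3,1)=3 g(3,3)=1
t=4: g(4,-4)=1 g(4,-2)=4 g(4,0)=6 g(4,2)=4 g(4,4)=1
t=5: g(5,-5)=1 g(5,-3)=5 g(5,-1)=10 g(5,1)=10 g(5,3)=5 g(5,5)=1
t=6: g(6,-4)=6 g(6,-2)=15 g(6,0)=20 g(6,2)=15 g(6,4)=6 g(6,6)=1
t=7: g(7,-5)=6 g(7,-3)=21 g(7,-1)=35 g(7,1)=35 g(7,3)=21 g(7,5)=7 g(7,7)=1
t=8: g(8,-4)=27 g(8,-2)=56 g(8,0)=70 g(8,2)=56 g(8,4)=28 g(8,6)=8 g(8,8)=1
t=9: g(9,-5)=27 g(9,-3)=83 g(9,-1)=126 g(9,1)=126 g(9,3)=84 g(9,5)=36 g(9,7)=9 g(9,9)=1
t=10: g(10,-4)=110 g(10,-2)=209 g(10,0)=252 g(10,2)=210 g(10,4)=120 g(10,6)=45 g(10,8)=10 g(10,10)=1
t=11: g(11,-5)=110 g(11,-3)=319 g(11,-1)=461 g(11,1)=462 g(11,3)=330 g(11,5)=165 g(11,7)=55 g(11,9)=11 g(11,11)=1
t=12: g(12,-4)=429 g(12,-2)=780 g(12,0)=923 g(12,2)=792 g(12,4)=495 g(12,6)=220 g(12,8)=66 g(12,10)=12 g(12,12)=1
t=13: g(13,-5)=429 g(13,-3)=1209 g(13,-1)=1703 g(13,1)=1715 g(13,3)=1287 g(13,5)=715 g(13,7)=286 g(13,9)=78 g(13,11)=13 g(13,13)=1
t=14: g(14,-4)=1638 g(14,-2)=2912 g(14,0)=3418 g(14,2)=3002 g(14,4)=2002 g(14,6)=1001 g(14,8)=364 g(14,10)=91 g(14,12)=14 g(14,14)=1
t=15: g(15,-5)=1638 g(15,-3)=4550 g(15,-1)=6330 g(15,1)=6420 g(15,3)=5004 g(15,5)=3003 g(15,7)=1365 g(15,9)=455 g(15,11)=105 g(15,13)=15 g(15,15)=1
t=16: g(16,-4)=6188 g(16,-2)=10880 g(16,0)=12750 g(16,2)=11424 g(16,4)=8007 g(16,6)=4368 g(16,8)=1820 g(16,10)=560 g(16,12)=120 g(16,14)=16 g(16,16)=1
t=17: g(17,-5)=6188 g(17,-3)=17068 g(17,-1)=23630 g(17,1)=24174 g(17,3)=19431 g(17,5)=12375 g(17,7)=6188 g(17,9)=2380 g(17,11)=680 g(17,13)=136 g(17,15)=17 g(17,17)=1
t=18: g(18,-4)=23256 g(18,-2)=40698 g(18,0)=47804 g(18,2)=43605 g(18,4)=31806 g(18,6)=18563 g(18,8)=8568 g(18,10)=3060 g(18,12)=816 g(18,14)=153 g(18,16)=18 g(18,18)=1
t=19: g(19,-5)=23256 g(19,-3)=63954 g(19,-1)=88502 g(19,1)=91409 g(19,3)=75411 g(19,5)=50369 g(19,7)=27131 g(19,9)=11628 g(19,11)=3876 g(19,13)=969 g(19,15)=171 g(19,17)=19 g(19,19)=1
Paths never hitting -6: Σ_s g(19,s) = 436696
Paths hitting -6: 2^19 - 436696 = 87592
P = 87592/524288 = 10949/65536

Answer: 10949/65536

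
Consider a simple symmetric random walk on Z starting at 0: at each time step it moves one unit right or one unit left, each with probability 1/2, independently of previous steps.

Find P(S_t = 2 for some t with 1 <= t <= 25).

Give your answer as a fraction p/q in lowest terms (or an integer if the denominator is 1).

Count via complement. Let g(t,s) = #length-t paths at position s with S_1..S_t all ≠ 2.
g(t,s) = g(t-1,s-1) + g(t-1,s+1) for s ≠ 2; g(t,2) = 0.
t=0: g(0,0)=1
t=1: g(1,-1)=1 g(1,1)=1
t=2: g(2,-2)=1 g(2,0)=2
t=3: g(3,-3)=1 g(3,-1)=3 g(3,1)=2
t=4: g(4,-4)=1 g(4,-2)=4 g(4,0)=5
t=5: g(5,-5)=1 g(5,-3)=5 g(5,-1)=9 g(5,1)=5
t=6: g(6,-6)=1 g(6,-4)=6 g(6,-2)=14 g(6,0)=14
t=7: g(7,-7)=1 g(7,-5)=7 g(7,-3)=20 g(7,-1)=28 g(7,1)=14
t=8: g(8,-8)=1 g(8,-6)=8 g(8,-4)=27 g(8,-2)=48 g(8,0)=42
t=9: g(9,-9)=1 g(9,-7)=9 g(9,-5)=35 g(9,-3)=75 g(9,-1)=90 g(9,1)=42
t=10: g(10,-10)=1 g(10,-8)=10 g(10,-6)=44 g(10,-4)=110 g(10,-2)=165 g(10,0)=132
t=11: g(11,-11)=1 g(11,-9)=11 g(11,-7)=54 g(11,-5)=154 g(11,-3)=275 g(11,-1)=297 g(11,1)=132
t=12: g(12,-12)=1 g(12,-10)=12 g(12,-8)=65 g(12,-6)=208 g(12,-4)=429 g(12,-2)=572 g(12,0)=429
t=13: g(13,-13)=1 g(13,-11)=13 g(13,-9)=77 g(13,-7)=273 g(13,-5)=637 g(13,-3)=1001 g(13,-1)=1001 g(13,1)=429
t=14: g(14,-14)=1 g(14,-12)=14 g(14,-10)=90 g(14,-8)=350 g(14,-6)=910 g(14,-4)=1638 g(14,-2)=2002 g(14,0)=1430
t=15: g(15,-15)=1 g(15,-13)=15 g(15,-11)=104 g(15,-9)=440 g(15,-7)=1260 g(15,-5)=2548 g(15,-3)=3640 g(15,-1)=3432 g(15,1)=1430
t=16: g(16,-16)=1 g(16,-14)=16 g(16,-12)=119 g(16,-10)=544 g(16,-8)=1700 g(16,-6)=3808 g(16,-4)=6188 g(16,-2)=7072 g(16,0)=4862
t=17: g(17,-17)=1 g(17,-15)=17 g(17,-13)=135 g(17,-11)=663 g(17,-9)=2244 g(17,-7)=5508 g(17,-5)=9996 g(17,-3)=13260 g(17,-1)=11934 g(17,1)=4862
t=18: g(18,-18)=1 g(18,-16)=18 g(18,-14)=152 g(18,-12)=798 g(18,-10)=2907 g(18,-8)=7752 g(18,-6)=15504 g(18,-4)=23256 g(18,-2)=25194 g(18,0)=16796
t=19: g(19,-19)=1 g(19,-17)=19 g(19,-15)=170 g(19,-13)=950 g(19,-11)=3705 g(19,-9)=10659 g(19,-7)=23256 g(19,-5)=38760 g(19,-3)=48450 g(19,-1)=41990 g(19,1)=16796
t=20: g(20,-20)=1 g(20,-18)=20 g(20,-16)=189 g(20,-14)=1120 g(20,-12)=4655 g(20,-10)=14364 g(20,-8)=33915 g(20,-6)=62016 g(20,-4)=87210 g(20,-2)=90440 g(20,0)=58786
t=21: g(21,-21)=1 g(21,-19)=21 g(21,-17)=209 g(21,-15)=1309 g(21,-13)=5775 g(21,-11)=19019 g(21,-9)=48279 g(21,-7)=95931 g(21,-5)=149226 g(21,-3)=177650 g(21,-1)=149226 g(21,1)=58786
t=22: g(22,-22)=1 g(22,-20)=22 g(22,-18)=230 g(22,-16)=1518 g(22,-14)=7084 g(22,-12)=24794 g(22,-10)=67298 g(22,-8)=144210 g(22,-6)=245157 g(22,-4)=326876 g(22,-2)=326876 g(22,0)=208012
t=23: g(23,-23)=1 g(23,-21)=23 g(23,-19)=252 g(23,-17)=1748 g(23,-15)=8602 g(23,-13)=31878 g(23,-11)=92092 g(23,-9)=211508 g(23,-7)=389367 g(23,-5)=572033 g(23,-3)=653752 g(23,-1)=534888 g(23,1)=208012
t=24: g(24,-24)=1 g(24,-22)=24 g(24,-20)=275 g(24,-18)=2000 g(24,-16)=10350 g(24,-14)=40480 g(24,-12)=123970 g(24,-10)=303600 g(24,-8)=600875 g(24,-6)=961400 g(24,-4)=1225785 g(24,-2)=1188640 g(24,0)=742900
t=25: g(25,-25)=1 g(25,-23)=25 g(25,-21)=299 g(25,-19)=2275 g(25,-17)=12350 g(25,-15)=50830 g(25,-13)=164450 g(25,-11)=427570 g(25,-9)=904475 g(25,-7)=1562275 g(25,-5)=2187185 g(25,-3)=2414425 g(25,-1)=1931540 g(25,1)=742900
Paths never hitting 2: Σ_s g(25,s) = 10400600
Paths hitting 2: 2^25 - 10400600 = 23153832
P = 23153832/33554432 = 2894229/4194304

Answer: 2894229/4194304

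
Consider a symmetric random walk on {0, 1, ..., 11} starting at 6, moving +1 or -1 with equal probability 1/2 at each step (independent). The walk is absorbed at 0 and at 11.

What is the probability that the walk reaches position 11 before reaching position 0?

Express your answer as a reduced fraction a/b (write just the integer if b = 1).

Symmetric walk (p = 1/2): the harmonic-function argument gives P(hit 11 before 0 | start at 6) = a/N.
P = 6/11 = 6/11

Answer: 6/11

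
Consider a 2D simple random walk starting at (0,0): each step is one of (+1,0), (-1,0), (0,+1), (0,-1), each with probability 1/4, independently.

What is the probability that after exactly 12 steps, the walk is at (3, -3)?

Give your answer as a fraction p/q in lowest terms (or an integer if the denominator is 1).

Let h be the number of horizontal steps (so 12-h are vertical). To end at (3,-3) need (h+3)/2 right-steps and ((12-h)-3)/2 up-steps.
Sum over h with 3 ≤ h ≤ 9, h ≡ 1 (mod 2), 12-h ≡ 1 (mod 2):
h=3: C(12,3)·C(3,3)·C(9,3) = 220·1·84 = 18480
h=5: C(12,5)·C(5,4)·C(7,2) = 792·5·21 = 83160
h=7: C(12,7)·C(7,5)·C(5,1) = 792·21·5 = 83160
h=9: C(12,9)·C(9,6)·C(3,0) = 220·84·1 = 18480
Total favorable: 203280
Total paths: 4^12 = 16777216
P = 203280/16777216 = 12705/1048576

Answer: 12705/1048576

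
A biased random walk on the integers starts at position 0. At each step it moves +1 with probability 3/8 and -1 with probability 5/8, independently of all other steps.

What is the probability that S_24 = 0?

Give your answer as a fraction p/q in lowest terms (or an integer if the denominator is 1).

Answer: 87713584521240234375/1180591620717411303424

Derivation:
To be at 0 after 24 steps: need exactly 12 steps of +1 and 12 of -1.
Number of such sequences: C(24,12) = 2704156
Each has probability (3/8)^12 · (5/8)^12 = 129746337890625/4722366482869645213696
P = 2704156 · 129746337890625/4722366482869645213696 = 87713584521240234375/1180591620717411303424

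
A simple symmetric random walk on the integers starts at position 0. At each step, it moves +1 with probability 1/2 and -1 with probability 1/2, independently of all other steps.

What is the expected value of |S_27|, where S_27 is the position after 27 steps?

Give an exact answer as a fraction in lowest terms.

Answer: 35102025/8388608

Derivation:
S_27 takes values m ≡ 1 (mod 2) with |m| ≤ 27; P(S_27=m) = C(27,(27+m)/2)/2^27.
Total paths: 2^27 = 134217728
Distribution: P(S=-27)=1/134217728, P(S=-25)=27/134217728, P(S=-23)=351/134217728, P(S=-21)=2925/134217728, P(S=-19)=17550/134217728, P(S=-17)=80730/134217728, P(S=-15)=296010/134217728, P(S=-13)=888030/134217728, P(S=-11)=2220075/134217728, P(S=-9)=4686825/134217728, P(S=-7)=8436285/134217728, P(S=-5)=13037895/134217728, P(S=-3)=17383860/134217728, P(S=-1)=20058300/134217728, P(S=1)=20058300/134217728, P(S=3)=17383860/134217728, P(S=5)=13037895/134217728, P(S=7)=8436285/134217728, P(S=9)=4686825/134217728, P(S=11)=2220075/134217728, P(S=13)=888030/134217728, P(S=15)=296010/134217728, P(S=17)=80730/134217728, P(S=19)=17550/134217728, P(S=21)=2925/134217728, P(S=23)=351/134217728, P(S=25)=27/134217728, P(S=27)=1/134217728
E[|S_27|] = Σ_m |m|·P(S_27=m) = 561632400/134217728 = 35102025/8388608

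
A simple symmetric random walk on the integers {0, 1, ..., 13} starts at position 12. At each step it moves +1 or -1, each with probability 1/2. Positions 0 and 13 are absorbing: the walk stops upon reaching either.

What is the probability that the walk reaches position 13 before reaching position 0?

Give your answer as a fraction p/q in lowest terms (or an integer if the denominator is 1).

Answer: 12/13

Derivation:
Symmetric walk (p = 1/2): the harmonic-function argument gives P(hit 13 before 0 | start at 12) = a/N.
P = 12/13 = 12/13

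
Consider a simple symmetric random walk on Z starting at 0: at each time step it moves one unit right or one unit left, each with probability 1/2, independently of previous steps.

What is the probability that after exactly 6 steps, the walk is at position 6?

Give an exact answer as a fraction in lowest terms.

Answer: 1/64

Derivation:
To reach position 6 after 6 steps: need 6 steps of +1 and 0 of -1.
Favorable paths: C(6,6) = 1
Total paths: 2^6 = 64
P = 1/64 = 1/64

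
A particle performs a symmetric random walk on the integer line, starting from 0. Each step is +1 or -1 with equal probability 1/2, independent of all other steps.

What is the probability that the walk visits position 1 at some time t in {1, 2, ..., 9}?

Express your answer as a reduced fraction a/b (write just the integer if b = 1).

Answer: 193/256

Derivation:
Count via complement. Let g(t,s) = #length-t paths at position s with S_1..S_t all ≠ 1.
g(t,s) = g(t-1,s-1) + g(t-1,s+1) for s ≠ 1; g(t,1) = 0.
t=0: g(0,0)=1
t=1: g(1,-1)=1
t=2: g(2,-2)=1 g(2,0)=1
t=3: g(3,-3)=1 g(3,-1)=2
t=4: g(4,-4)=1 g(4,-2)=3 g(4,0)=2
t=5: g(5,-5)=1 g(5,-3)=4 g(5,-1)=5
t=6: g(6,-6)=1 g(6,-4)=5 g(6,-2)=9 g(6,0)=5
t=7: g(7,-7)=1 g(7,-5)=6 g(7,-3)=14 g(7,-1)=14
t=8: g(8,-8)=1 g(8,-6)=7 g(8,-4)=20 g(8,-2)=28 g(8,0)=14
t=9: g(9,-9)=1 g(9,-7)=8 g(9,-5)=27 g(9,-3)=48 g(9,-1)=42
Paths never hitting 1: Σ_s g(9,s) = 126
Paths hitting 1: 2^9 - 126 = 386
P = 386/512 = 193/256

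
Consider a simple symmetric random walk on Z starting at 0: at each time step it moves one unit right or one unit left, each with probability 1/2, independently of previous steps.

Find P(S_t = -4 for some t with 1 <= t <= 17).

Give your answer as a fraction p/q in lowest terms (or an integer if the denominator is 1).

Count via complement. Let g(t,s) = #length-t paths at position s with S_1..S_t all ≠ -4.
g(t,s) = g(t-1,s-1) + g(t-1,s+1) for s ≠ -4; g(t,-4) = 0.
t=0: g(0,0)=1
t=1: g(1,-1)=1 g(1,1)=1
t=2: g(2,-2)=1 g(2,0)=2 g(2,2)=1
t=3: g(3,-3)=1 g(3,-1)=3 g(3,1)=3 g(3,3)=1
t=4: g(4,-2)=4 g(4,0)=6 g(4,2)=4 g(4,4)=1
t=5: g(5,-3)=4 g(5,-1)=10 g(5,1)=10 g(5,3)=5 g(5,5)=1
t=6: g(6,-2)=14 g(6,0)=20 g(6,2)=15 g(6,4)=6 g(6,6)=1
t=7: g(7,-3)=14 g(7,-1)=34 g(7,1)=35 g(7,3)=21 g(7,5)=7 g(7,7)=1
t=8: g(8,-2)=48 g(8,0)=69 g(8,2)=56 g(8,4)=28 g(8,6)=8 g(8,8)=1
t=9: g(9,-3)=48 g(9,-1)=117 g(9,1)=125 g(9,3)=84 g(9,5)=36 g(9,7)=9 g(9,9)=1
t=10: g(10,-2)=165 g(10,0)=242 g(10,2)=209 g(10,4)=120 g(10,6)=45 g(10,8)=10 g(10,10)=1
t=11: g(11,-3)=165 g(11,-1)=407 g(11,1)=451 g(11,3)=329 g(11,5)=165 g(11,7)=55 g(11,9)=11 g(11,11)=1
t=12: g(12,-2)=572 g(12,0)=858 g(12,2)=780 g(12,4)=494 g(12,6)=220 g(12,8)=66 g(12,10)=12 g(12,12)=1
t=13: g(13,-3)=572 g(13,-1)=1430 g(13,1)=1638 g(13,3)=1274 g(13,5)=714 g(13,7)=286 g(13,9)=78 g(13,11)=13 g(13,13)=1
t=14: g(14,-2)=2002 g(14,0)=3068 g(14,2)=2912 g(14,4)=1988 g(14,6)=1000 g(14,8)=364 g(14,10)=91 g(14,12)=14 g(14,14)=1
t=15: g(15,-3)=2002 g(15,-1)=5070 g(15,1)=5980 g(15,3)=4900 g(15,5)=2988 g(15,7)=1364 g(15,9)=455 g(15,11)=105 g(15,13)=15 g(15,15)=1
t=16: g(16,-2)=7072 g(16,0)=11050 g(16,2)=10880 g(16,4)=7888 g(16,6)=4352 g(16,8)=1819 g(16,10)=560 g(16,12)=120 g(16,14)=16 g(16,16)=1
t=17: g(17,-3)=7072 g(17,-1)=18122 g(17,1)=21930 g(17,3)=18768 g(17,5)=12240 g(17,7)=6171 g(17,9)=2379 g(17,11)=680 g(17,13)=136 g(17,15)=17 g(17,17)=1
Paths never hitting -4: Σ_s g(17,s) = 87516
Paths hitting -4: 2^17 - 87516 = 43556
P = 43556/131072 = 10889/32768

Answer: 10889/32768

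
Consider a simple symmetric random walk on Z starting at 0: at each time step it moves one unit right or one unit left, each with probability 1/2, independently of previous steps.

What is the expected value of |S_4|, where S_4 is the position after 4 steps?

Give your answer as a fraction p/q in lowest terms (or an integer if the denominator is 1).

S_4 takes values m ≡ 0 (mod 2) with |m| ≤ 4; P(S_4=m) = C(4,(4+m)/2)/2^4.
Total paths: 2^4 = 16
Distribution: P(S=-4)=1/16, P(S=-2)=4/16, P(S=0)=6/16, P(S=2)=4/16, P(S=4)=1/16
E[|S_4|] = Σ_m |m|·P(S_4=m) = 24/16 = 3/2

Answer: 3/2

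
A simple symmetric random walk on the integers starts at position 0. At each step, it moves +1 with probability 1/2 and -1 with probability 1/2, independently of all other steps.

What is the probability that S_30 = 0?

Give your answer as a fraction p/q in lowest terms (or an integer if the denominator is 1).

Answer: 9694845/67108864

Derivation:
To reach position 0 after 30 steps: need 15 steps of +1 and 15 of -1.
Favorable paths: C(30,15) = 155117520
Total paths: 2^30 = 1073741824
P = 155117520/1073741824 = 9694845/67108864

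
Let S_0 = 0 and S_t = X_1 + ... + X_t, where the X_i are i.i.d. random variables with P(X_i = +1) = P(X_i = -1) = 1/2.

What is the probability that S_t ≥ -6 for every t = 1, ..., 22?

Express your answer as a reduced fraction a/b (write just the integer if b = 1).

Let f(t,s) = #length-t paths at position s with S_1..S_t all ≥ -6.
f(t,s) = f(t-1,s-1) + f(t-1,s+1) for s ≥ -6; f(t,s) = 0 for s < -6.
t=0: f(0,0)=1
t=1: f(1,-1)=1 f(1,1)=1
t=2: f(2,-2)=1 f(2,0)=2 f(2,2)=1
t=3: f(3,-3)=1 f(3,-1)=3 f(3,1)=3 f(3,3)=1
t=4: f(4,-4)=1 f(4,-2)=4 f(4,0)=6 f(4,2)=4 f(4,4)=1
t=5: f(5,-5)=1 f(5,-3)=5 f(5,-1)=10 f(5,1)=10 f(5,3)=5 f(5,5)=1
t=6: f(6,-6)=1 f(6,-4)=6 f(6,-2)=15 f(6,0)=20 f(6,2)=15 f(6,4)=6 f(6,6)=1
t=7: f(7,-5)=7 f(7,-3)=21 f(7,-1)=35 f(7,1)=35 f(7,3)=21 f(7,5)=7 f(7,7)=1
t=8: f(8,-6)=7 f(8,-4)=28 f(8,-2)=56 f(8,0)=70 f(8,2)=56 f(8,4)=28 f(8,6)=8 f(8,8)=1
t=9: f(9,-5)=35 f(9,-3)=84 f(9,-1)=126 f(9,1)=126 f(9,3)=84 f(9,5)=36 f(9,7)=9 f(9,9)=1
t=10: f(10,-6)=35 f(10,-4)=119 f(10,-2)=210 f(10,0)=252 f(10,2)=210 f(10,4)=120 f(10,6)=45 f(10,8)=10 f(10,10)=1
t=11: f(11,-5)=154 f(11,-3)=329 f(11,-1)=462 f(11,1)=462 f(11,3)=330 f(11,5)=165 f(11,7)=55 f(11,9)=11 f(11,11)=1
t=12: f(12,-6)=154 f(12,-4)=483 f(12,-2)=791 f(12,0)=924 f(12,2)=792 f(12,4)=495 f(12,6)=220 f(12,8)=66 f(12,10)=12 f(12,12)=1
t=13: f(13,-5)=637 f(13,-3)=1274 f(13,-1)=1715 f(13,1)=1716 f(13,3)=1287 f(13,5)=715 f(13,7)=286 f(13,9)=78 f(13,11)=13 f(13,13)=1
t=14: f(14,-6)=637 f(14,-4)=1911 f(14,-2)=2989 f(14,0)=3431 f(14,2)=3003 f(14,4)=2002 f(14,6)=1001 f(14,8)=364 f(14,10)=91 f(14,12)=14 f(14,14)=1
t=15: f(15,-5)=2548 f(15,-3)=4900 f(15,-1)=6420 f(15,1)=6434 f(15,3)=5005 f(15,5)=3003 f(15,7)=1365 f(15,9)=455 f(15,11)=105 f(15,13)=15 f(15,15)=1
t=16: f(16,-6)=2548 f(16,-4)=7448 f(16,-2)=11320 f(16,0)=12854 f(16,2)=11439 f(16,4)=8008 f(16,6)=4368 f(16,8)=1820 f(16,10)=560 f(16,12)=120 f(16,14)=16 f(16,16)=1
t=17: f(17,-5)=9996 f(17,-3)=18768 f(17,-1)=24174 f(17,1)=24293 f(17,3)=19447 f(17,5)=12376 f(17,7)=6188 f(17,9)=2380 f(17,11)=680 f(17,13)=136 f(17,15)=17 f(17,17)=1
t=18: f(18,-6)=9996 f(18,-4)=28764 f(18,-2)=42942 f(18,0)=48467 f(18,2)=43740 f(18,4)=31823 f(18,6)=18564 f(18,8)=8568 f(18,10)=3060 f(18,12)=816 f(18,14)=153 f(18,16)=18 f(18,18)=1
t=19: f(19,-5)=38760 f(19,-3)=71706 f(19,-1)=91409 f(19,1)=92207 f(19,3)=75563 f(19,5)=50387 f(19,7)=27132 f(19,9)=11628 f(19,11)=3876 f(19,13)=969 f(19,15)=171 f(19,17)=19 f(19,19)=1
t=20: f(20,-6)=38760 f(20,-4)=110466 f(20,-2)=163115 f(20,0)=183616 f(20,2)=167770 f(20,4)=125950 f(20,6)=77519 f(20,8)=38760 f(20,10)=15504 f(20,12)=4845 f(20,14)=1140 f(20,16)=190 f(20,18)=20 f(20,20)=1
t=21: f(21,-5)=149226 f(21,-3)=273581 f(21,-1)=346731 f(21,1)=351386 f(21,3)=293720 f(21,5)=203469 f(21,7)=116279 f(21,9)=54264 f(21,11)=20349 f(21,13)=5985 f(21,15)=1330 f(21,17)=210 f(21,19)=21 f(21,21)=1
t=22: f(22,-6)=149226 f(22,-4)=422807 f(22,-2)=620312 f(22,0)=698117 f(22,2)=645106 f(22,4)=497189 f(22,6)=319748 f(22,8)=170543 f(22,10)=74613 f(22,12)=26334 f(22,14)=7315 f(22,16)=1540 f(22,18)=231 f(22,20)=22 f(22,22)=1
Σ_s f(22,s) = 3633104
P = 3633104/4194304 = 227069/262144

Answer: 227069/262144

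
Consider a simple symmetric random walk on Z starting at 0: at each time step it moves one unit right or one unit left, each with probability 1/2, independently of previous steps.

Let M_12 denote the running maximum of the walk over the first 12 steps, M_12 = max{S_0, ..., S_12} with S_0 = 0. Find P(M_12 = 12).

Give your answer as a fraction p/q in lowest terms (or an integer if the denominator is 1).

Answer: 1/4096

Derivation:
Let M_12 = max(S_0,...,S_12). Use the reflection principle: for j ≥ 1, #{paths with M_12 ≥ j} = #{S_12 ≥ j} + #{S_12 ≥ j+1}.
By reflection, #{M_12 ≥ 12} = #{S_12 ≥ 12} + #{S_12 ≥ 13} = 1 + 0 = 1.
#{M_12 ≥ 13} = #{S_12 ≥ 13} + #{S_12 ≥ 14} = 0 + 0 = 0.
#{M_12 = 12} = 1 - 0 = 1.
P(M_12 = 12) = 1/4096 = 1/4096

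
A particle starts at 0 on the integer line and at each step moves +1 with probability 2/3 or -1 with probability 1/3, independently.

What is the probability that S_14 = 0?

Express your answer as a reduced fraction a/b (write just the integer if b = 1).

Answer: 146432/1594323

Derivation:
To be at 0 after 14 steps: need exactly 7 steps of +1 and 7 of -1.
Number of such sequences: C(14,7) = 3432
Each has probability (2/3)^7 · (1/3)^7 = 128/4782969
P = 3432 · 128/4782969 = 146432/1594323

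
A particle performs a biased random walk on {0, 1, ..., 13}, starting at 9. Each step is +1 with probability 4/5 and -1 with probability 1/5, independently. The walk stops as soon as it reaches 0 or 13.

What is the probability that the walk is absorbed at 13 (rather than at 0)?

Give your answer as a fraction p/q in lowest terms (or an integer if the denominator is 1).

Biased walk: p = 4/5, q = 1/5, r = q/p = 1/4
Gambler's ruin: P(hit 13 before 0 | start at 9) = (1 - r^a)/(1 - r^N)
r^9 = 1/262144; r^13 = 1/67108864
P = (1 - 1/262144) / (1 - 1/67108864) = 262143/262144 / 67108863/67108864 = 22369536/22369621

Answer: 22369536/22369621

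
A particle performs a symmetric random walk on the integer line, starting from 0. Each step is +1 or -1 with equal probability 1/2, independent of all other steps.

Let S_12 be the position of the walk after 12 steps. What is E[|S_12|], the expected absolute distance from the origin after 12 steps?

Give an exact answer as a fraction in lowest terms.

Answer: 693/256

Derivation:
S_12 takes values m ≡ 0 (mod 2) with |m| ≤ 12; P(S_12=m) = C(12,(12+m)/2)/2^12.
Total paths: 2^12 = 4096
Distribution: P(S=-12)=1/4096, P(S=-10)=12/4096, P(S=-8)=66/4096, P(S=-6)=220/4096, P(S=-4)=495/4096, P(S=-2)=792/4096, P(S=0)=924/4096, P(S=2)=792/4096, P(S=4)=495/4096, P(S=6)=220/4096, P(S=8)=66/4096, P(S=10)=12/4096, P(S=12)=1/4096
E[|S_12|] = Σ_m |m|·P(S_12=m) = 11088/4096 = 693/256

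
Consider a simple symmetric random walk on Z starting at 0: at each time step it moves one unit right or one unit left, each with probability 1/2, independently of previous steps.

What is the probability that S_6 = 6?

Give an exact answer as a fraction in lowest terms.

To reach position 6 after 6 steps: need 6 steps of +1 and 0 of -1.
Favorable paths: C(6,6) = 1
Total paths: 2^6 = 64
P = 1/64 = 1/64

Answer: 1/64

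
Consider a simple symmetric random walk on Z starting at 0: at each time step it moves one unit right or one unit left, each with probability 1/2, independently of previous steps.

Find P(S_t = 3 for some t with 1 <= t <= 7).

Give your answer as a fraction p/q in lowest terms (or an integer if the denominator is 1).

Answer: 37/128

Derivation:
Count via complement. Let g(t,s) = #length-t paths at position s with S_1..S_t all ≠ 3.
g(t,s) = g(t-1,s-1) + g(t-1,s+1) for s ≠ 3; g(t,3) = 0.
t=0: g(0,0)=1
t=1: g(1,-1)=1 g(1,1)=1
t=2: g(2,-2)=1 g(2,0)=2 g(2,2)=1
t=3: g(3,-3)=1 g(3,-1)=3 g(3,1)=3
t=4: g(4,-4)=1 g(4,-2)=4 g(4,0)=6 g(4,2)=3
t=5: g(5,-5)=1 g(5,-3)=5 g(5,-1)=10 g(5,1)=9
t=6: g(6,-6)=1 g(6,-4)=6 g(6,-2)=15 g(6,0)=19 g(6,2)=9
t=7: g(7,-7)=1 g(7,-5)=7 g(7,-3)=21 g(7,-1)=34 g(7,1)=28
Paths never hitting 3: Σ_s g(7,s) = 91
Paths hitting 3: 2^7 - 91 = 37
P = 37/128 = 37/128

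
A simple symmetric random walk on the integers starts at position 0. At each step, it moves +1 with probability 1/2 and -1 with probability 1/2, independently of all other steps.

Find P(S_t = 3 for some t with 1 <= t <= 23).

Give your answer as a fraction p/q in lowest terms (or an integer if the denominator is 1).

Answer: 2270193/4194304

Derivation:
Count via complement. Let g(t,s) = #length-t paths at position s with S_1..S_t all ≠ 3.
g(t,s) = g(t-1,s-1) + g(t-1,s+1) for s ≠ 3; g(t,3) = 0.
t=0: g(0,0)=1
t=1: g(1,-1)=1 g(1,1)=1
t=2: g(2,-2)=1 g(2,0)=2 g(2,2)=1
t=3: g(3,-3)=1 g(3,-1)=3 g(3,1)=3
t=4: g(4,-4)=1 g(4,-2)=4 g(4,0)=6 g(4,2)=3
t=5: g(5,-5)=1 g(5,-3)=5 g(5,-1)=10 g(5,1)=9
t=6: g(6,-6)=1 g(6,-4)=6 g(6,-2)=15 g(6,0)=19 g(6,2)=9
t=7: g(7,-7)=1 g(7,-5)=7 g(7,-3)=21 g(7,-1)=34 g(7,1)=28
t=8: g(8,-8)=1 g(8,-6)=8 g(8,-4)=28 g(8,-2)=55 g(8,0)=62 g(8,2)=28
t=9: g(9,-9)=1 g(9,-7)=9 g(9,-5)=36 g(9,-3)=83 g(9,-1)=117 g(9,1)=90
t=10: g(10,-10)=1 g(10,-8)=10 g(10,-6)=45 g(10,-4)=119 g(10,-2)=200 g(10,0)=207 g(10,2)=90
t=11: g(11,-11)=1 g(11,-9)=11 g(11,-7)=55 g(11,-5)=164 g(11,-3)=319 g(11,-1)=407 g(11,1)=297
t=12: g(12,-12)=1 g(12,-10)=12 g(12,-8)=66 g(12,-6)=219 g(12,-4)=483 g(12,-2)=726 g(12,0)=704 g(12,2)=297
t=13: g(13,-13)=1 g(13,-11)=13 g(13,-9)=78 g(13,-7)=285 g(13,-5)=702 g(13,-3)=1209 g(13,-1)=1430 g(13,1)=1001
t=14: g(14,-14)=1 g(14,-12)=14 g(14,-10)=91 g(14,-8)=363 g(14,-6)=987 g(14,-4)=1911 g(14,-2)=2639 g(14,0)=2431 g(14,2)=1001
t=15: g(15,-15)=1 g(15,-13)=15 g(15,-11)=105 g(15,-9)=454 g(15,-7)=1350 g(15,-5)=2898 g(15,-3)=4550 g(15,-1)=5070 g(15,1)=3432
t=16: g(16,-16)=1 g(16,-14)=16 g(16,-12)=120 g(16,-10)=559 g(16,-8)=1804 g(16,-6)=4248 g(16,-4)=7448 g(16,-2)=9620 g(16,0)=8502 g(16,2)=3432
t=17: g(17,-17)=1 g(17,-15)=17 g(17,-13)=136 g(17,-11)=679 g(17,-9)=2363 g(17,-7)=6052 g(17,-5)=11696 g(17,-3)=17068 g(17,-1)=18122 g(17,1)=11934
t=18: g(18,-18)=1 g(18,-16)=18 g(18,-14)=153 g(18,-12)=815 g(18,-10)=3042 g(18,-8)=8415 g(18,-6)=17748 g(18,-4)=28764 g(18,-2)=35190 g(18,0)=30056 g(18,2)=11934
t=19: g(19,-19)=1 g(19,-17)=19 g(19,-15)=171 g(19,-13)=968 g(19,-11)=3857 g(19,-9)=11457 g(19,-7)=26163 g(19,-5)=46512 g(19,-3)=63954 g(19,-1)=65246 g(19,1)=41990
t=20: g(20,-20)=1 g(20,-18)=20 g(20,-16)=190 g(20,-14)=1139 g(20,-12)=4825 g(20,-10)=15314 g(20,-8)=37620 g(20,-6)=72675 g(20,-4)=110466 g(20,-2)=129200 g(20,0)=107236 g(20,2)=41990
t=21: g(21,-21)=1 g(21,-19)=21 g(21,-17)=210 g(21,-15)=1329 g(21,-13)=5964 g(21,-11)=20139 g(21,-9)=52934 g(21,-7)=110295 g(21,-5)=183141 g(21,-3)=239666 g(21,-1)=236436 g(21,1)=149226
t=22: g(22,-22)=1 g(22,-20)=22 g(22,-18)=231 g(22,-16)=1539 g(22,-14)=7293 g(22,-12)=26103 g(22,-10)=73073 g(22,-8)=163229 g(22,-6)=293436 g(22,-4)=422807 g(22,-2)=476102 g(22,0)=385662 g(22,2)=149226
t=23: g(23,-23)=1 g(23,-21)=23 g(23,-19)=253 g(23,-17)=1770 g(23,-15)=8832 g(23,-13)=33396 g(23,-11)=99176 g(23,-9)=236302 g(23,-7)=456665 g(23,-5)=716243 g(23,-3)=898909 g(23,-1)=861764 g(23,1)=534888
Paths never hitting 3: Σ_s g(23,s) = 3848222
Paths hitting 3: 2^23 - 3848222 = 4540386
P = 4540386/8388608 = 2270193/4194304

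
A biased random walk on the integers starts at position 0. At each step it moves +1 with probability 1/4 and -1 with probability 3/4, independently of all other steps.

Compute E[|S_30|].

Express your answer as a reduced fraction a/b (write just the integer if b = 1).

Answer: 540590067694463235/36028797018963968

Derivation:
S_30 takes values m ≡ 0 (mod 2) with |m| ≤ 30; P(S_30=m) = C(30,(30+m)/2) · (1/4)^((30+m)/2) · (3/4)^((30-m)/2).
Distribution: P(S=-30)=205891132094649/1152921504606846976, P(S=-28)=1029455660473245/576460752303423488, P(S=-26)=9951404717908035/1152921504606846976, P(S=-24)=7739981447261805/288230376151711744, P(S=-22)=69659833025356245/1152921504606846976, P(S=-20)=60371855288642079/576460752303423488, P(S=-18)=167699598024005775/1152921504606846976, P(S=-16)=23957085432000825/144115188075855872, P(S=-14)=183670988312006325/1152921504606846976, P(S=-12)=74828921164150725/576460752303423488, P(S=-10)=104760489629811015/1152921504606846976, P(S=-8)=15872801459062275/288230376151711744, P(S=-6)=33509247524687025/1152921504606846976, P(S=-4)=7732903274927775/576460752303423488, P(S=-2)=6259969317798675/1152921504606846976, P(S=0)=139110429284415/72057594037927936, P(S=2)=695552146422075/1152921504606846976, P(S=4)=95467941665775/576460752303423488, P(S=6)=45966045987225/1152921504606846976, P(S=8)=2419265578275/288230376151711744, P(S=10)=1774128090735/1152921504606846976, P(S=12)=140803816725/576460752303423488, P(S=14)=38401040925/1152921504606846976, P(S=16)=556536825/144115188075855872, P(S=18)=432861975/1152921504606846976, P(S=20)=17314479/576460752303423488, P(S=22)=2219805/1152921504606846976, P(S=24)=27405/288230376151711744, P(S=26)=3915/1152921504606846976, P(S=28)=45/576460752303423488, P(S=30)=1/1152921504606846976
E[|S_30|] = Σ_m |m|·P(S_30=m) = 540590067694463235/36028797018963968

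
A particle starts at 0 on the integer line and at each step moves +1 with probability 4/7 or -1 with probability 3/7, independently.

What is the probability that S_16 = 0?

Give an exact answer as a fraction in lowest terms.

Answer: 5533864427520/33232930569601

Derivation:
To be at 0 after 16 steps: need exactly 8 steps of +1 and 8 of -1.
Number of such sequences: C(16,8) = 12870
Each has probability (4/7)^8 · (3/7)^8 = 429981696/33232930569601
P = 12870 · 429981696/33232930569601 = 5533864427520/33232930569601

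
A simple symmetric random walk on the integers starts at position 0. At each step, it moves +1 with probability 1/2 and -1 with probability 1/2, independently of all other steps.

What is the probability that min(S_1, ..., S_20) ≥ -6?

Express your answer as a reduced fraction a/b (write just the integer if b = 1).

Let f(t,s) = #length-t paths at position s with S_1..S_t all ≥ -6.
f(t,s) = f(t-1,s-1) + f(t-1,s+1) for s ≥ -6; f(t,s) = 0 for s < -6.
t=0: f(0,0)=1
t=1: f(1,-1)=1 f(1,1)=1
t=2: f(2,-2)=1 f(2,0)=2 f(2,2)=1
t=3: f(3,-3)=1 f(3,-1)=3 f(3,1)=3 f(3,3)=1
t=4: f(4,-4)=1 f(4,-2)=4 f(4,0)=6 f(4,2)=4 f(4,4)=1
t=5: f(5,-5)=1 f(5,-3)=5 f(5,-1)=10 f(5,1)=10 f(5,3)=5 f(5,5)=1
t=6: f(6,-6)=1 f(6,-4)=6 f(6,-2)=15 f(6,0)=20 f(6,2)=15 f(6,4)=6 f(6,6)=1
t=7: f(7,-5)=7 f(7,-3)=21 f(7,-1)=35 f(7,1)=35 f(7,3)=21 f(7,5)=7 f(7,7)=1
t=8: f(8,-6)=7 f(8,-4)=28 f(8,-2)=56 f(8,0)=70 f(8,2)=56 f(8,4)=28 f(8,6)=8 f(8,8)=1
t=9: f(9,-5)=35 f(9,-3)=84 f(9,-1)=126 f(9,1)=126 f(9,3)=84 f(9,5)=36 f(9,7)=9 f(9,9)=1
t=10: f(10,-6)=35 f(10,-4)=119 f(10,-2)=210 f(10,0)=252 f(10,2)=210 f(10,4)=120 f(10,6)=45 f(10,8)=10 f(10,10)=1
t=11: f(11,-5)=154 f(11,-3)=329 f(11,-1)=462 f(11,1)=462 f(11,3)=330 f(11,5)=165 f(11,7)=55 f(11,9)=11 f(11,11)=1
t=12: f(12,-6)=154 f(12,-4)=483 f(12,-2)=791 f(12,0)=924 f(12,2)=792 f(12,4)=495 f(12,6)=220 f(12,8)=66 f(12,10)=12 f(12,12)=1
t=13: f(13,-5)=637 f(13,-3)=1274 f(13,-1)=1715 f(13,1)=1716 f(13,3)=1287 f(13,5)=715 f(13,7)=286 f(13,9)=78 f(13,11)=13 f(13,13)=1
t=14: f(14,-6)=637 f(14,-4)=1911 f(14,-2)=2989 f(14,0)=3431 f(14,2)=3003 f(14,4)=2002 f(14,6)=1001 f(14,8)=364 f(14,10)=91 f(14,12)=14 f(14,14)=1
t=15: f(15,-5)=2548 f(15,-3)=4900 f(15,-1)=6420 f(15,1)=6434 f(15,3)=5005 f(15,5)=3003 f(15,7)=1365 f(15,9)=455 f(15,11)=105 f(15,13)=15 f(15,15)=1
t=16: f(16,-6)=2548 f(16,-4)=7448 f(16,-2)=11320 f(16,0)=12854 f(16,2)=11439 f(16,4)=8008 f(16,6)=4368 f(16,8)=1820 f(16,10)=560 f(16,12)=120 f(16,14)=16 f(16,16)=1
t=17: f(17,-5)=9996 f(17,-3)=18768 f(17,-1)=24174 f(17,1)=24293 f(17,3)=19447 f(17,5)=12376 f(17,7)=6188 f(17,9)=2380 f(17,11)=680 f(17,13)=136 f(17,15)=17 f(17,17)=1
t=18: f(18,-6)=9996 f(18,-4)=28764 f(18,-2)=42942 f(18,0)=48467 f(18,2)=43740 f(18,4)=31823 f(18,6)=18564 f(18,8)=8568 f(18,10)=3060 f(18,12)=816 f(18,14)=153 f(18,16)=18 f(18,18)=1
t=19: f(19,-5)=38760 f(19,-3)=71706 f(19,-1)=91409 f(19,1)=92207 f(19,3)=75563 f(19,5)=50387 f(19,7)=27132 f(19,9)=11628 f(19,11)=3876 f(19,13)=969 f(19,15)=171 f(19,17)=19 f(19,19)=1
t=20: f(20,-6)=38760 f(20,-4)=110466 f(20,-2)=163115 f(20,0)=183616 f(20,2)=167770 f(20,4)=125950 f(20,6)=77519 f(20,8)=38760 f(20,10)=15504 f(20,12)=4845 f(20,14)=1140 f(20,16)=190 f(20,18)=20 f(20,20)=1
Σ_s f(20,s) = 927656
P = 927656/1048576 = 115957/131072

Answer: 115957/131072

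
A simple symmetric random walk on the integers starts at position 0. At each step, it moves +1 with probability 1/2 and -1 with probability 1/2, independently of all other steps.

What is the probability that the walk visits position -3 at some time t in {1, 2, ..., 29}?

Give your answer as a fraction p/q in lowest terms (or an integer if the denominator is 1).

Count via complement. Let g(t,s) = #length-t paths at position s with S_1..S_t all ≠ -3.
g(t,s) = g(t-1,s-1) + g(t-1,s+1) for s ≠ -3; g(t,-3) = 0.
t=0: g(0,0)=1
t=1: g(1,-1)=1 g(1,1)=1
t=2: g(2,-2)=1 g(2,0)=2 g(2,2)=1
t=3: g(3,-1)=3 g(3,1)=3 g(3,3)=1
t=4: g(4,-2)=3 g(4,0)=6 g(4,2)=4 g(4,4)=1
t=5: g(5,-1)=9 g(5,1)=10 g(5,3)=5 g(5,5)=1
t=6: g(6,-2)=9 g(6,0)=19 g(6,2)=15 g(6,4)=6 g(6,6)=1
t=7: g(7,-1)=28 g(7,1)=34 g(7,3)=21 g(7,5)=7 g(7,7)=1
t=8: g(8,-2)=28 g(8,0)=62 g(8,2)=55 g(8,4)=28 g(8,6)=8 g(8,8)=1
t=9: g(9,-1)=90 g(9,1)=117 g(9,3)=83 g(9,5)=36 g(9,7)=9 g(9,9)=1
t=10: g(10,-2)=90 g(10,0)=207 g(10,2)=200 g(10,4)=119 g(10,6)=45 g(10,8)=10 g(10,10)=1
t=11: g(11,-1)=297 g(11,1)=407 g(11,3)=319 g(11,5)=164 g(11,7)=55 g(11,9)=11 g(11,11)=1
t=12: g(12,-2)=297 g(12,0)=704 g(12,2)=726 g(12,4)=483 g(12,6)=219 g(12,8)=66 g(12,10)=12 g(12,12)=1
t=13: g(13,-1)=1001 g(13,1)=1430 g(13,3)=1209 g(13,5)=702 g(13,7)=285 g(13,9)=78 g(13,11)=13 g(13,13)=1
t=14: g(14,-2)=1001 g(14,0)=2431 g(14,2)=2639 g(14,4)=1911 g(14,6)=987 g(14,8)=363 g(14,10)=91 g(14,12)=14 g(14,14)=1
t=15: g(15,-1)=3432 g(15,1)=5070 g(15,3)=4550 g(15,5)=2898 g(15,7)=1350 g(15,9)=454 g(15,11)=105 g(15,13)=15 g(15,15)=1
t=16: g(16,-2)=3432 g(16,0)=8502 g(16,2)=9620 g(16,4)=7448 g(16,6)=4248 g(16,8)=1804 g(16,10)=559 g(16,12)=120 g(16,14)=16 g(16,16)=1
t=17: g(17,-1)=11934 g(17,1)=18122 g(17,3)=17068 g(17,5)=11696 g(17,7)=6052 g(17,9)=2363 g(17,11)=679 g(17,13)=136 g(17,15)=17 g(17,17)=1
t=18: g(18,-2)=11934 g(18,0)=30056 g(18,2)=35190 g(18,4)=28764 g(18,6)=17748 g(18,8)=8415 g(18,10)=3042 g(18,12)=815 g(18,14)=153 g(18,16)=18 g(18,18)=1
t=19: g(19,-1)=41990 g(19,1)=65246 g(19,3)=63954 g(19,5)=46512 g(19,7)=26163 g(19,9)=11457 g(19,11)=3857 g(19,13)=968 g(19,15)=171 g(19,17)=19 g(19,19)=1
t=20: g(20,-2)=41990 g(20,0)=107236 g(20,2)=129200 g(20,4)=110466 g(20,6)=72675 g(20,8)=37620 g(20,10)=15314 g(20,12)=4825 g(20,14)=1139 g(20,16)=190 g(20,18)=20 g(20,20)=1
t=21: g(21,-1)=149226 g(21,1)=236436 g(21,3)=239666 g(21,5)=183141 g(21,7)=110295 g(21,9)=52934 g(21,11)=20139 g(21,13)=5964 g(21,15)=1329 g(21,17)=210 g(21,19)=21 g(21,21)=1
t=22: g(22,-2)=149226 g(22,0)=385662 g(22,2)=476102 g(22,4)=422807 g(22,6)=293436 g(22,8)=163229 g(22,10)=73073 g(22,12)=26103 g(22,14)=7293 g(22,16)=1539 g(22,18)=231 g(22,20)=22 g(22,22)=1
t=23: g(23,-1)=534888 g(23,1)=861764 g(23,3)=898909 g(23,5)=716243 g(23,7)=456665 g(23,9)=236302 g(23,11)=99176 g(23,13)=33396 g(23,15)=8832 g(23,17)=1770 g(23,19)=253 g(23,21)=23 g(23,23)=1
t=24: g(24,-2)=534888 g(24,0)=1396652 g(24,2)=1760673 g(24,4)=1615152 g(24,6)=1172908 g(24,8)=692967 g(24,10)=335478 g(24,12)=132572 g(24,14)=42228 g(24,16)=10602 g(24,18)=2023 g(24,20)=276 g(24,22)=24 g(24,24)=1
t=25: g(25,-1)=1931540 g(25,1)=3157325 g(25,3)=3375825 g(25,5)=2788060 g(25,7)=1865875 g(25,9)=1028445 g(25,11)=468050 g(25,13)=174800 g(25,15)=52830 g(25,17)=12625 g(25,19)=2299 g(25,21)=300 g(25,23)=25 g(25,25)=1
t=26: g(26,-2)=1931540 g(26,0)=5088865 g(26,2)=6533150 g(26,4)=6163885 g(26,6)=4653935 g(26,8)=2894320 g(26,10)=1496495 g(26,12)=642850 g(26,14)=227630 g(26,16)=65455 g(26,18)=14924 g(26,20)=2599 g(26,22)=325 g(26,24)=26 g(26,26)=1
t=27: g(27,-1)=7020405 g(27,1)=11622015 g(27,3)=12697035 g(27,5)=10817820 g(27,7)=7548255 g(27,9)=4390815 g(27,11)=2139345 g(27,13)=870480 g(27,15)=293085 g(27,17)=80379 g(27,19)=17523 g(27,21)=2924 g(27,23)=351 g(27,25)=27 g(27,27)=1
t=28: g(28,-2)=7020405 g(28,0)=18642420 g(28,2)=24319050 g(28,4)=23514855 g(28,6)=18366075 g(28,8)=11939070 g(28,10)=6530160 g(28,12)=3009825 g(28,14)=1163565 g(28,16)=373464 g(28,18)=97902 g(28,20)=20447 g(28,22)=3275 g(28,24)=378 g(28,26)=28 g(28,28)=1
t=29: g(29,-1)=25662825 g(29,1)=42961470 g(29,3)=47833905 g(29,5)=41880930 g(29,7)=30305145 g(29,9)=18469230 g(29,11)=9539985 g(29,13)=4173390 g(29,15)=1537029 g(29,17)=471366 g(29,19)=118349 g(29,21)=23722 g(29,23)=3653 g(29,25)=406 g(29,27)=29 g(29,29)=1
Paths never hitting -3: Σ_s g(29,s) = 222981435
Paths hitting -3: 2^29 - 222981435 = 313889477
P = 313889477/536870912 = 313889477/536870912

Answer: 313889477/536870912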